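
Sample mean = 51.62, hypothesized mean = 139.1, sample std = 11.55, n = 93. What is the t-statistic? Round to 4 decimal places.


t = (xbar - mu0) / (s/sqrt(n))
xbar - mu0 = 51.62 - 139.1 = -87.48
sqrt(93) ≈ 9.64365076
s/sqrt(n) = 11.55 / 9.64365076 ≈ 1.19767921
t = -87.48 / 1.19767921 ≈ -73.041261

-73.0413


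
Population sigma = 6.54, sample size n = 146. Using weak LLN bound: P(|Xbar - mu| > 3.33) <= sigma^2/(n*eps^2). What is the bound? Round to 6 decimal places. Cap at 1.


bound = min(1, sigma^2/(n*eps^2))
sigma^2 = 6.54^2 = 42.7716
n*eps^2 = 146 * 3.33^2 = 146 * 11.0889 = 1618.9794
sigma^2/(n*eps^2) = 42.7716 / 1618.9794 ≈ 0.02641887

0.026419


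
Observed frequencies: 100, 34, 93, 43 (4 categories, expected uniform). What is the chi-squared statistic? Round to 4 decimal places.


chi2 = sum((O-E)^2/E), E = total/4
total = 270, E = 270/4 = 67.5
(100 - 67.5)^2 / 67.5 = 1056.25 / 67.5 = 845/54 ≈ 15.648148
(34 - 67.5)^2 / 67.5 = 1122.25 / 67.5 = 4489/270 ≈ 16.625926
(93 - 67.5)^2 / 67.5 = 650.25 / 67.5 = 289/30 ≈ 9.633333
(43 - 67.5)^2 / 67.5 = 600.25 / 67.5 = 2401/270 ≈ 8.892593
chi2 = 50.8

50.8000


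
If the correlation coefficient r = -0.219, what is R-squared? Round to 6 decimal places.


R^2 = r^2 = (-0.219)^2 = 0.047961

0.047961


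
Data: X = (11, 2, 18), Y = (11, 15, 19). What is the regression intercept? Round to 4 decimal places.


a = ybar - b*xbar, where b = sum((xi-xbar)(yi-ybar)) / sum((xi-xbar)^2)
n = 3, xbar = 31/3 ≈ 10.333333, ybar = 45/3 = 15
Sxy = sum((xi-xbar)(yi-ybar)) = 28
Sxx = sum((xi-xbar)^2) = 386/3 ≈ 128.666667
b = Sxy / Sxx = 42/193 ≈ 0.217617
a = 15 - 0.217617 * 10.333333 = 2461/193 ≈ 12.751295

12.7513


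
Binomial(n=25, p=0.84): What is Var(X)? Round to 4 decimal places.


Var = n*p*(1-p) = 25 * 0.84 * 0.16 = 3.36

3.3600


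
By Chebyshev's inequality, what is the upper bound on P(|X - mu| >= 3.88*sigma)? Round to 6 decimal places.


P <= 1/k^2
k^2 = 3.88^2 = 15.0544
1/k^2 = 1 / 15.0544 = 625/9409 ≈ 0.06642576

0.066426


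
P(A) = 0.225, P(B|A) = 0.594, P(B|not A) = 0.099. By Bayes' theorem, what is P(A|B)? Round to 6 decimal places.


P(A|B) = P(B|A)*P(A) / P(B), P(B) = P(B|A)*P(A) + P(B|not A)*P(not A)
P(B|A)*P(A) = 0.594 * 0.225 = 0.13365
P(B|not A)*P(not A) = 0.099 * 0.775 = 0.076725
P(B) = 0.13365 + 0.076725 = 0.210375
P(A|B) = 0.13365 / 0.210375 = 54/85 ≈ 0.63529412

0.635294


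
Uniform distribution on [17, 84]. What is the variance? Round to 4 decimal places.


Var = (b-a)^2 / 12
(b-a)^2 = (84 - 17)^2 = 4489
Var = 4489/12 ≈ 374.083333

374.0833


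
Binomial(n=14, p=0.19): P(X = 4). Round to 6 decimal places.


P = C(n,k) * p^k * (1-p)^(n-k)
C(14,4) = 1001
p^k = 0.19^4 = 0.00130321
(1-p)^(n-k) = 0.81^10 ≈ 0.1215767
P = 1001 * 0.00130321 * 0.1215767 ≈ 0.158598

0.158598


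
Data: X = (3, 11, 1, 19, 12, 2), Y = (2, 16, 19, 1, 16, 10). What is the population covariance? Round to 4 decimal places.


Cov = (1/n)*sum((xi-xbar)(yi-ybar))
n = 6, xbar = 48/6 = 8, ybar = 64/6 = 32/3 ≈ 10.666667
sum((xi-xbar)(yi-ybar)) = -80
Cov = -80 / 6 = -40/3 ≈ -13.333333

-13.3333


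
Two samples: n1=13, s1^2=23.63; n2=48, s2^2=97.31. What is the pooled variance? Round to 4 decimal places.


sp^2 = ((n1-1)*s1^2 + (n2-1)*s2^2)/(n1+n2-2)
(n1-1)*s1^2 = 12 * 23.63 = 283.56
(n2-1)*s2^2 = 47 * 97.31 = 4573.57
numerator = 283.56 + 4573.57 = 4857.13
n1+n2-2 = 59
sp^2 = 4857.13 / 59 = 485713/5900 ≈ 82.324237

82.3242


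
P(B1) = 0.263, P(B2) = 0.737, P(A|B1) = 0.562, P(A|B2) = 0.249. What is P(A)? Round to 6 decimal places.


P(A) = P(A|B1)*P(B1) + P(A|B2)*P(B2)
P(A|B1)*P(B1) = 0.562 * 0.263 = 0.147806
P(A|B2)*P(B2) = 0.249 * 0.737 = 0.183513
P(A) = 0.147806 + 0.183513 = 0.331319

0.331319


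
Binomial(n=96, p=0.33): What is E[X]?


E[X] = n*p = 96 * 0.33 = 31.68

31.68


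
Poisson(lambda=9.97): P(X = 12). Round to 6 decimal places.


P = e^(-lam) * lam^k / k!
e^(-9.97) ≈ 0.00004678256
lam^k = 9.97^12 ≈ 964588099903.215867
k! = 12! = 479001600
P = 0.00004678256 * 964588099903.215867 / 479001600 ≈ 0.094208

0.094208


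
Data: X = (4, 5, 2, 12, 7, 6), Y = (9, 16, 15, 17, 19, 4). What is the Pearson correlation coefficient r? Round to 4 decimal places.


r = sum((xi-xbar)(yi-ybar)) / sqrt(sum((xi-xbar)^2) * sum((yi-ybar)^2))
n = 6, xbar = 36/6 = 6, ybar = 80/6 = 40/3 ≈ 13.333333
Sxy = sum((xi-xbar)(yi-ybar)) = 27
Sxx = sum((xi-xbar)^2) = 58
Syy = sum((yi-ybar)^2) = 484/3 ≈ 161.333333
sqrt(Sxx*Syy) ≈ 96.733310
r = Sxy / sqrt(Sxx*Syy) = 27 / 96.733310 ≈ 0.279118

0.2791


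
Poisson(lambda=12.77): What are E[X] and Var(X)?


E[X] = Var(X) = lambda = 12.77

12.77, 12.77


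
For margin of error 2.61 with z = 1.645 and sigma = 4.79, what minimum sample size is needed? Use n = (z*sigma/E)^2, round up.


z*sigma/E = 1.645 * 4.79 / 2.61 ≈ 3.018985
(z*sigma/E)^2 ≈ 9.114268
round up: n = 10

10


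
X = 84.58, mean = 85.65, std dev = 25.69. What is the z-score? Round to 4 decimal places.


z = (X - mu) / sigma
X - mu = 84.58 - 85.65 = -1.07
z = -1.07 / 25.69 = -107/2569 ≈ -0.041650

-0.0417


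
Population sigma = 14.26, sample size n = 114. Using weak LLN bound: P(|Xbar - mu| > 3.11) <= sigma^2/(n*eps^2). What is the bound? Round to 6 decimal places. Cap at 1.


bound = min(1, sigma^2/(n*eps^2))
sigma^2 = 14.26^2 = 203.3476
n*eps^2 = 114 * 3.11^2 = 114 * 9.6721 = 1102.6194
sigma^2/(n*eps^2) = 203.3476 / 1102.6194 ≈ 0.18442229

0.184422


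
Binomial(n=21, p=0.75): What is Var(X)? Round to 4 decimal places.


Var = n*p*(1-p) = 21 * 0.75 * 0.25 = 3.9375

3.9375


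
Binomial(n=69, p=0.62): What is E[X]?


E[X] = n*p = 69 * 0.62 = 42.78

42.78


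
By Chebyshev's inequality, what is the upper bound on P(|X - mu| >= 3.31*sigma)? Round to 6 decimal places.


P <= 1/k^2
k^2 = 3.31^2 = 10.9561
1/k^2 = 1 / 10.9561 ≈ 0.09127335

0.091273


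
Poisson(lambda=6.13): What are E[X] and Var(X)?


E[X] = Var(X) = lambda = 6.13

6.13, 6.13


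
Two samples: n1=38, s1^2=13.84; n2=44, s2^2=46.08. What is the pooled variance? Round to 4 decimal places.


sp^2 = ((n1-1)*s1^2 + (n2-1)*s2^2)/(n1+n2-2)
(n1-1)*s1^2 = 37 * 13.84 = 512.08
(n2-1)*s2^2 = 43 * 46.08 = 1981.44
numerator = 512.08 + 1981.44 = 2493.52
n1+n2-2 = 80
sp^2 = 2493.52 / 80 = 31.169

31.1690


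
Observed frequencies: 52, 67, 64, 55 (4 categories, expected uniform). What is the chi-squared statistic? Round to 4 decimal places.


chi2 = sum((O-E)^2/E), E = total/4
total = 238, E = 238/4 = 59.5
(52 - 59.5)^2 / 59.5 = 56.25 / 59.5 = 225/238 ≈ 0.945378
(67 - 59.5)^2 / 59.5 = 56.25 / 59.5 = 225/238 ≈ 0.945378
(64 - 59.5)^2 / 59.5 = 20.25 / 59.5 = 81/238 ≈ 0.340336
(55 - 59.5)^2 / 59.5 = 20.25 / 59.5 = 81/238 ≈ 0.340336
chi2 = 18/7 ≈ 2.571429

2.5714


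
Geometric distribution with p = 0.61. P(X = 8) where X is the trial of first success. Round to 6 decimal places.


P = (1-p)^(k-1) * p
(1-p)^(k-1) = 0.39^7 ≈ 0.001372310
P = 0.001372310 * 0.61 ≈ 0.0008371091

0.000837


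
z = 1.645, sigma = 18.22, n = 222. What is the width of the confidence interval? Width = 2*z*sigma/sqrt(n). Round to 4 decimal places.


width = 2*z*sigma/sqrt(n)
2*z*sigma = 2 * 1.645 * 18.22 = 59.9438
sqrt(222) ≈ 14.899664
width = 59.9438 / 14.899664 ≈ 4.023164

4.0232


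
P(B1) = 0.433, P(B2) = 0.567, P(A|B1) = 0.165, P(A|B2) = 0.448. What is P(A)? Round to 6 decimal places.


P(A) = P(A|B1)*P(B1) + P(A|B2)*P(B2)
P(A|B1)*P(B1) = 0.165 * 0.433 = 0.071445
P(A|B2)*P(B2) = 0.448 * 0.567 = 0.254016
P(A) = 0.071445 + 0.254016 = 0.325461

0.325461


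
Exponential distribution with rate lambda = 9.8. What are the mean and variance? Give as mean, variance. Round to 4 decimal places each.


mean = 1/lam, var = 1/lam^2
mean = 1 / 9.8 = 5/49 ≈ 0.102041
lam^2 = 9.8^2 = 96.04
var = 1 / 96.04 = 25/2401 ≈ 0.010412

0.1020, 0.0104


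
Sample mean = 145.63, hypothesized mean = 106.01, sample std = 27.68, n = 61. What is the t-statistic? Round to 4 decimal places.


t = (xbar - mu0) / (s/sqrt(n))
xbar - mu0 = 145.63 - 106.01 = 39.62
sqrt(61) ≈ 7.81024968
s/sqrt(n) = 27.68 / 7.81024968 ≈ 3.54406084
t = 39.62 / 3.54406084 ≈ 11.179266

11.1793


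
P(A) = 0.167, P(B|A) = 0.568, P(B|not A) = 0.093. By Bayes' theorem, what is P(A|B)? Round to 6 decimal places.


P(A|B) = P(B|A)*P(A) / P(B), P(B) = P(B|A)*P(A) + P(B|not A)*P(not A)
P(B|A)*P(A) = 0.568 * 0.167 = 0.094856
P(B|not A)*P(not A) = 0.093 * 0.833 = 0.077469
P(B) = 0.094856 + 0.077469 = 0.172325
P(A|B) = 0.094856 / 0.172325 ≈ 0.55044828

0.550448


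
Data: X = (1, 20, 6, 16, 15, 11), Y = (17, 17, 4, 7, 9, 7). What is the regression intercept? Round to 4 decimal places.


a = ybar - b*xbar, where b = sum((xi-xbar)(yi-ybar)) / sum((xi-xbar)^2)
n = 6, xbar = 69/6 = 11.5, ybar = 61/6 ≈ 10.166667
Sxy = sum((xi-xbar)(yi-ybar)) = 3.5
Sxx = sum((xi-xbar)^2) = 245.5
b = Sxy / Sxx = 7/491 ≈ 0.014257
a = 10.166667 - 0.014257 * 11.5 = 14734/1473 ≈ 10.002716

10.0027


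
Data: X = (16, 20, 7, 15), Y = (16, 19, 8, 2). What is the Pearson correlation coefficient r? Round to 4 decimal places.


r = sum((xi-xbar)(yi-ybar)) / sqrt(sum((xi-xbar)^2) * sum((yi-ybar)^2))
n = 4, xbar = 58/4 = 14.5, ybar = 45/4 = 11.25
Sxy = sum((xi-xbar)(yi-ybar)) = 69.5
Sxx = sum((xi-xbar)^2) = 89
Syy = sum((yi-ybar)^2) = 178.75
sqrt(Sxx*Syy) ≈ 126.129893
r = Sxy / sqrt(Sxx*Syy) = 69.5 / 126.129893 ≈ 0.551019

0.5510


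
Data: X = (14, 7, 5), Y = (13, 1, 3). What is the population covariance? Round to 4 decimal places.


Cov = (1/n)*sum((xi-xbar)(yi-ybar))
n = 3, xbar = 26/3 ≈ 8.666667, ybar = 17/3 ≈ 5.666667
sum((xi-xbar)(yi-ybar)) = 170/3 ≈ 56.666667
Cov = 56.666667 / 3 = 170/9 ≈ 18.888889

18.8889


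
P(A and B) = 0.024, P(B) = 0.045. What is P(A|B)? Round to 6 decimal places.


P(A|B) = P(A and B) / P(B) = 0.024 / 0.045 = 8/15 ≈ 0.53333333

0.533333


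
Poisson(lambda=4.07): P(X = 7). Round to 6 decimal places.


P = e^(-lam) * lam^k / k!
e^(-4.07) ≈ 0.01707739
lam^k = 4.07^7 ≈ 18499.537230
k! = 7! = 5040
P = 0.01707739 * 18499.537230 / 5040 ≈ 0.062683

0.062683


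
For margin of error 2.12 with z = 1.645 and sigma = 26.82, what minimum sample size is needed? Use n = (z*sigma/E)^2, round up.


z*sigma/E = 1.645 * 26.82 / 2.12 ≈ 20.810802
(z*sigma/E)^2 ≈ 433.089475
round up: n = 434

434


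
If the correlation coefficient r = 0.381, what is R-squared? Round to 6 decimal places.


R^2 = r^2 = (0.381)^2 = 0.145161

0.145161


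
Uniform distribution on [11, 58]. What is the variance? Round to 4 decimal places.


Var = (b-a)^2 / 12
(b-a)^2 = (58 - 11)^2 = 2209
Var = 2209/12 ≈ 184.083333

184.0833


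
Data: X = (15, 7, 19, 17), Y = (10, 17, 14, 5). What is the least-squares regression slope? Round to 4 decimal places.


b = sum((xi-xbar)(yi-ybar)) / sum((xi-xbar)^2)
n = 4, xbar = 58/4 = 14.5, ybar = 46/4 = 11.5
Sxy = sum((xi-xbar)(yi-ybar)) = -47
Sxx = sum((xi-xbar)^2) = 83
b = Sxy / Sxx = -47/83 ≈ -0.566265

-0.5663


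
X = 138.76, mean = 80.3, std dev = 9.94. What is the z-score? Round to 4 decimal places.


z = (X - mu) / sigma
X - mu = 138.76 - 80.3 = 58.46
z = 58.46 / 9.94 = 2923/497 ≈ 5.881288

5.8813


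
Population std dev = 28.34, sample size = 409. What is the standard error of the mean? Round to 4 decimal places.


SE = sigma / sqrt(n)
sqrt(409) ≈ 20.223748
SE = 28.34 / 20.223748 ≈ 1.401323

1.4013


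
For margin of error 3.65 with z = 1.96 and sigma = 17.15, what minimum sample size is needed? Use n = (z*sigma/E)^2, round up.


z*sigma/E = 1.96 * 17.15 / 3.65 = 16807/1825 ≈ 9.209315
(z*sigma/E)^2 ≈ 84.811484
round up: n = 85

85


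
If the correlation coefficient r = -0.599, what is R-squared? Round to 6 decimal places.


R^2 = r^2 = (-0.599)^2 = 0.358801

0.358801


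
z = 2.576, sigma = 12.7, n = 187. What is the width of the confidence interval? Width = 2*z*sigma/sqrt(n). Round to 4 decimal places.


width = 2*z*sigma/sqrt(n)
2*z*sigma = 2 * 2.576 * 12.7 = 65.4304
sqrt(187) ≈ 13.674794
width = 65.4304 / 13.674794 ≈ 4.784745

4.7847


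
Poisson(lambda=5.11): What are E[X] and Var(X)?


E[X] = Var(X) = lambda = 5.11

5.11, 5.11


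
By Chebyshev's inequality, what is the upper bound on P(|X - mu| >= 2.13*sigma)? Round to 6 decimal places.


P <= 1/k^2
k^2 = 2.13^2 = 4.5369
1/k^2 = 1 / 4.5369 ≈ 0.22041482

0.220415


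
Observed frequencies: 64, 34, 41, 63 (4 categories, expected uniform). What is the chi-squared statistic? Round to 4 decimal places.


chi2 = sum((O-E)^2/E), E = total/4
total = 202, E = 202/4 = 50.5
(64 - 50.5)^2 / 50.5 = 182.25 / 50.5 = 729/202 ≈ 3.608911
(34 - 50.5)^2 / 50.5 = 272.25 / 50.5 = 1089/202 ≈ 5.391089
(41 - 50.5)^2 / 50.5 = 90.25 / 50.5 = 361/202 ≈ 1.787129
(63 - 50.5)^2 / 50.5 = 156.25 / 50.5 = 625/202 ≈ 3.094059
chi2 = 1402/101 ≈ 13.881188

13.8812


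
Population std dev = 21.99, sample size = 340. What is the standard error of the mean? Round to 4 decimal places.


SE = sigma / sqrt(n)
sqrt(340) ≈ 18.439089
SE = 21.99 / 18.439089 ≈ 1.192575

1.1926


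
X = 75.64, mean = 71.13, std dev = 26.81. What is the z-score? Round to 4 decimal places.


z = (X - mu) / sigma
X - mu = 75.64 - 71.13 = 4.51
z = 4.51 / 26.81 = 451/2681 ≈ 0.168221

0.1682


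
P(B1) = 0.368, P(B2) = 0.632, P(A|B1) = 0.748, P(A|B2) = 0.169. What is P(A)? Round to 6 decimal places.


P(A) = P(A|B1)*P(B1) + P(A|B2)*P(B2)
P(A|B1)*P(B1) = 0.748 * 0.368 = 0.275264
P(A|B2)*P(B2) = 0.169 * 0.632 = 0.106808
P(A) = 0.275264 + 0.106808 = 0.382072

0.382072


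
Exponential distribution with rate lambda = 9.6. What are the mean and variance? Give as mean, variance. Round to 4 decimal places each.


mean = 1/lam, var = 1/lam^2
mean = 1 / 9.6 = 5/48 ≈ 0.104167
lam^2 = 9.6^2 = 92.16
var = 1 / 92.16 = 25/2304 ≈ 0.010851

0.1042, 0.0109


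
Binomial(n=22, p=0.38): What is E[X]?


E[X] = n*p = 22 * 0.38 = 8.36

8.36


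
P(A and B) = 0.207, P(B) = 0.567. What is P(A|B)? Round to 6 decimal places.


P(A|B) = P(A and B) / P(B) = 0.207 / 0.567 = 23/63 ≈ 0.36507937

0.365079


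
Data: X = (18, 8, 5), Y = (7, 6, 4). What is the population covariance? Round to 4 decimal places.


Cov = (1/n)*sum((xi-xbar)(yi-ybar))
n = 3, xbar = 31/3 ≈ 10.333333, ybar = 17/3 ≈ 5.666667
sum((xi-xbar)(yi-ybar)) = 55/3 ≈ 18.333333
Cov = 18.333333 / 3 = 55/9 ≈ 6.111111

6.1111


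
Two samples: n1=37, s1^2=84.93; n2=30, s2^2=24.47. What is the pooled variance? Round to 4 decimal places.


sp^2 = ((n1-1)*s1^2 + (n2-1)*s2^2)/(n1+n2-2)
(n1-1)*s1^2 = 36 * 84.93 = 3057.48
(n2-1)*s2^2 = 29 * 24.47 = 709.63
numerator = 3057.48 + 709.63 = 3767.11
n1+n2-2 = 65
sp^2 = 3767.11 / 65 = 376711/6500 ≈ 57.955538

57.9555


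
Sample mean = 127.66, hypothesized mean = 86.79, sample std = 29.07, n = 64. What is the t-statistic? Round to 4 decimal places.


t = (xbar - mu0) / (s/sqrt(n))
xbar - mu0 = 127.66 - 86.79 = 40.87
sqrt(64) = 8
s/sqrt(n) = 29.07 / 8 = 3.63375
t = 40.87 / 3.63375 = 32696/2907 ≈ 11.247334

11.2473


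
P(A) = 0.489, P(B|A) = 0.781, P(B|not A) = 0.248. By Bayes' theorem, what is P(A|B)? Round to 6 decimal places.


P(A|B) = P(B|A)*P(A) / P(B), P(B) = P(B|A)*P(A) + P(B|not A)*P(not A)
P(B|A)*P(A) = 0.781 * 0.489 = 0.381909
P(B|not A)*P(not A) = 0.248 * 0.511 = 0.126728
P(B) = 0.381909 + 0.126728 = 0.508637
P(A|B) = 0.381909 / 0.508637 ≈ 0.75084785

0.750848


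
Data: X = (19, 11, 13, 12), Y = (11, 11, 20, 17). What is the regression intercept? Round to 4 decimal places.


a = ybar - b*xbar, where b = sum((xi-xbar)(yi-ybar)) / sum((xi-xbar)^2)
n = 4, xbar = 55/4 = 13.75, ybar = 59/4 = 14.75
Sxy = sum((xi-xbar)(yi-ybar)) = -17.25
Sxx = sum((xi-xbar)^2) = 38.75
b = Sxy / Sxx = -69/155 ≈ -0.445161
a = 14.75 - (-0.445161) * 13.75 = 647/31 ≈ 20.870968

20.8710


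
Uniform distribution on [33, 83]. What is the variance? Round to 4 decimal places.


Var = (b-a)^2 / 12
(b-a)^2 = (83 - 33)^2 = 2500
Var = 2500/12 ≈ 208.333333

208.3333


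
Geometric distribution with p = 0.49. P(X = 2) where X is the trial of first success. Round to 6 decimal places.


P = (1-p)^(k-1) * p
(1-p)^(k-1) = 0.51^1 = 0.51
P = 0.51 * 0.49 = 0.2499

0.249900


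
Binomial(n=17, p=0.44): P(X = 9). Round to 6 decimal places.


P = C(n,k) * p^k * (1-p)^(n-k)
C(17,9) = 24310
p^k = 0.44^9 ≈ 0.0006181218
(1-p)^(n-k) = 0.56^8 ≈ 0.009671731
P = 24310 * 0.0006181218 * 0.009671731 ≈ 0.145333

0.145333


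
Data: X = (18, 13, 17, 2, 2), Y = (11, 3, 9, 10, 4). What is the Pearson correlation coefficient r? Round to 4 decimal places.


r = sum((xi-xbar)(yi-ybar)) / sqrt(sum((xi-xbar)^2) * sum((yi-ybar)^2))
n = 5, xbar = 52/5 = 10.4, ybar = 37/5 = 7.4
Sxy = sum((xi-xbar)(yi-ybar)) = 33.2
Sxx = sum((xi-xbar)^2) = 249.2
Syy = sum((yi-ybar)^2) = 53.2
sqrt(Sxx*Syy) ≈ 115.140957
r = Sxy / sqrt(Sxx*Syy) = 33.2 / 115.140957 ≈ 0.288342

0.2883


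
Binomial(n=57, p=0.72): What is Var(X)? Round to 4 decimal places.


Var = n*p*(1-p) = 57 * 0.72 * 0.28 = 11.4912

11.4912


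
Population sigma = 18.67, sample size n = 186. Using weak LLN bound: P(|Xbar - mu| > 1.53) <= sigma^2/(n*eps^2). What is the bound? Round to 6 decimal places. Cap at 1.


bound = min(1, sigma^2/(n*eps^2))
sigma^2 = 18.67^2 = 348.5689
n*eps^2 = 186 * 1.53^2 = 186 * 2.3409 = 435.4074
sigma^2/(n*eps^2) = 348.5689 / 435.4074 ≈ 0.80055805

0.800558


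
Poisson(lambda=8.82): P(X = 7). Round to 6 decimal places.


P = e^(-lam) * lam^k / k!
e^(-8.82) ≈ 0.0001477484
lam^k = 8.82^7 ≈ 4152217.513628
k! = 7! = 5040
P = 0.0001477484 * 4152217.513628 / 5040 ≈ 0.121723

0.121723


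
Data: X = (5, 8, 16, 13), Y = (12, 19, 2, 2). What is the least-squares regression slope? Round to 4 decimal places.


b = sum((xi-xbar)(yi-ybar)) / sum((xi-xbar)^2)
n = 4, xbar = 42/4 = 10.5, ybar = 35/4 = 8.75
Sxy = sum((xi-xbar)(yi-ybar)) = -97.5
Sxx = sum((xi-xbar)^2) = 73
b = Sxy / Sxx = -195/146 ≈ -1.335616

-1.3356


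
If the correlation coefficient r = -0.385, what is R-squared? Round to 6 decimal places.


R^2 = r^2 = (-0.385)^2 = 0.148225

0.148225


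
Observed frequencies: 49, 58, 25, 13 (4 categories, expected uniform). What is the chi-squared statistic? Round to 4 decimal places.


chi2 = sum((O-E)^2/E), E = total/4
total = 145, E = 145/4 = 36.25
(49 - 36.25)^2 / 36.25 = 162.5625 / 36.25 = 2601/580 ≈ 4.484483
(58 - 36.25)^2 / 36.25 = 473.0625 / 36.25 = 13.05
(25 - 36.25)^2 / 36.25 = 126.5625 / 36.25 = 405/116 ≈ 3.491379
(13 - 36.25)^2 / 36.25 = 540.5625 / 36.25 = 8649/580 ≈ 14.912069
chi2 = 5211/145 ≈ 35.937931

35.9379


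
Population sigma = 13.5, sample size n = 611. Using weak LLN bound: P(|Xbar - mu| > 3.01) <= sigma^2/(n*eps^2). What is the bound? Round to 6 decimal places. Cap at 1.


bound = min(1, sigma^2/(n*eps^2))
sigma^2 = 13.5^2 = 182.25
n*eps^2 = 611 * 3.01^2 = 611 * 9.0601 = 5535.7211
sigma^2/(n*eps^2) = 182.25 / 5535.7211 ≈ 0.03292254

0.032923


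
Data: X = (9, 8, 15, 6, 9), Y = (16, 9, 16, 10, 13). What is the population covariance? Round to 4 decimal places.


Cov = (1/n)*sum((xi-xbar)(yi-ybar))
n = 5, xbar = 47/5 = 9.4, ybar = 64/5 = 12.8
sum((xi-xbar)(yi-ybar)) = 31.4
Cov = 31.4 / 5 = 6.28

6.2800


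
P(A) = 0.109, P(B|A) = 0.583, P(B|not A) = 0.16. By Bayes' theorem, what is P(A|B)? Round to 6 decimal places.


P(A|B) = P(B|A)*P(A) / P(B), P(B) = P(B|A)*P(A) + P(B|not A)*P(not A)
P(B|A)*P(A) = 0.583 * 0.109 = 0.063547
P(B|not A)*P(not A) = 0.16 * 0.891 = 0.14256
P(B) = 0.063547 + 0.14256 = 0.206107
P(A|B) = 0.063547 / 0.206107 ≈ 0.30832044

0.308320


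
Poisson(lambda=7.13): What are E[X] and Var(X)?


E[X] = Var(X) = lambda = 7.13

7.13, 7.13


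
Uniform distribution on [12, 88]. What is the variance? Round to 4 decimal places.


Var = (b-a)^2 / 12
(b-a)^2 = (88 - 12)^2 = 5776
Var = 5776/12 ≈ 481.333333

481.3333


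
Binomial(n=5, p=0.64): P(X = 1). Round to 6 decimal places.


P = C(n,k) * p^k * (1-p)^(n-k)
C(5,1) = 5
p^k = 0.64^1 = 0.64
(1-p)^(n-k) = 0.36^4 = 0.01679616
P = 5 * 0.64 * 0.01679616 ≈ 0.053748

0.053748


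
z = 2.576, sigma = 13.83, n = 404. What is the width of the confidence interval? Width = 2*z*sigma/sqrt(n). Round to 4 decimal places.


width = 2*z*sigma/sqrt(n)
2*z*sigma = 2 * 2.576 * 13.83 = 71.25216
sqrt(404) ≈ 20.099751
width = 71.25216 / 20.099751 ≈ 3.544927

3.5449


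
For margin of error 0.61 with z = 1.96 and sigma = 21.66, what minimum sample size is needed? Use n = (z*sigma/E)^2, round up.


z*sigma/E = 1.96 * 21.66 / 0.61 = 106134/1525 ≈ 69.596066
(z*sigma/E)^2 ≈ 4843.612343
round up: n = 4844

4844


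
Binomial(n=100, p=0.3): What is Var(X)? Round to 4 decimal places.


Var = n*p*(1-p) = 100 * 0.3 * 0.7 = 21

21.0000


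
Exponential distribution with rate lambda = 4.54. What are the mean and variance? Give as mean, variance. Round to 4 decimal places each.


mean = 1/lam, var = 1/lam^2
mean = 1 / 4.54 = 50/227 ≈ 0.220264
lam^2 = 4.54^2 = 20.6116
var = 1 / 20.6116 ≈ 0.048516

0.2203, 0.0485


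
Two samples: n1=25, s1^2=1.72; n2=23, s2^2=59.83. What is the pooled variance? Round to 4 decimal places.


sp^2 = ((n1-1)*s1^2 + (n2-1)*s2^2)/(n1+n2-2)
(n1-1)*s1^2 = 24 * 1.72 = 41.28
(n2-1)*s2^2 = 22 * 59.83 = 1316.26
numerator = 41.28 + 1316.26 = 1357.54
n1+n2-2 = 46
sp^2 = 1357.54 / 46 = 67877/2300 ≈ 29.511739

29.5117


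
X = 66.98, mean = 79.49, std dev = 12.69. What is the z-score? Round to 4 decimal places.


z = (X - mu) / sigma
X - mu = 66.98 - 79.49 = -12.51
z = -12.51 / 12.69 = -139/141 ≈ -0.985816

-0.9858


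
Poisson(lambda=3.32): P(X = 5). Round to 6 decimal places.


P = e^(-lam) * lam^k / k!
e^(-3.32) ≈ 0.03615283
lam^k = 3.32^5 ≈ 403.357762
k! = 5! = 120
P = 0.03615283 * 403.357762 / 120 ≈ 0.121521

0.121521


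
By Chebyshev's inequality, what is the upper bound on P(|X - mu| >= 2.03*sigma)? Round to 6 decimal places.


P <= 1/k^2
k^2 = 2.03^2 = 4.1209
1/k^2 = 1 / 4.1209 ≈ 0.24266544

0.242665


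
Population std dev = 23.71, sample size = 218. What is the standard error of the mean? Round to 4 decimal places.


SE = sigma / sqrt(n)
sqrt(218) ≈ 14.764823
SE = 23.71 / 14.764823 ≈ 1.605844

1.6058


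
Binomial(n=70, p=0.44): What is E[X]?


E[X] = n*p = 70 * 0.44 = 30.8

30.8


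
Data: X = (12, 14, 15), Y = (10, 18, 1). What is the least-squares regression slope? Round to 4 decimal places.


b = sum((xi-xbar)(yi-ybar)) / sum((xi-xbar)^2)
n = 3, xbar = 41/3 ≈ 13.666667, ybar = 29/3 ≈ 9.666667
Sxy = sum((xi-xbar)(yi-ybar)) = -28/3 ≈ -9.333333
Sxx = sum((xi-xbar)^2) = 14/3 ≈ 4.666667
b = Sxy / Sxx = -2

-2.0000


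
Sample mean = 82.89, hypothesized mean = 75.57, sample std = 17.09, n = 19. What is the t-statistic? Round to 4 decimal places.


t = (xbar - mu0) / (s/sqrt(n))
xbar - mu0 = 82.89 - 75.57 = 7.32
sqrt(19) ≈ 4.35889894
s/sqrt(n) = 17.09 / 4.35889894 ≈ 3.92071489
t = 7.32 / 3.92071489 ≈ 1.867006

1.8670


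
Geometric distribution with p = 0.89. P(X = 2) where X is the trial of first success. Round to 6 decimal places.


P = (1-p)^(k-1) * p
(1-p)^(k-1) = 0.11^1 = 0.11
P = 0.11 * 0.89 = 0.0979

0.097900


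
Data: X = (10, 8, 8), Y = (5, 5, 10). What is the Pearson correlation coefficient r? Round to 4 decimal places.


r = sum((xi-xbar)(yi-ybar)) / sqrt(sum((xi-xbar)^2) * sum((yi-ybar)^2))
n = 3, xbar = 26/3 ≈ 8.666667, ybar = 20/3 ≈ 6.666667
Sxy = sum((xi-xbar)(yi-ybar)) = -10/3 ≈ -3.333333
Sxx = sum((xi-xbar)^2) = 8/3 ≈ 2.666667
Syy = sum((yi-ybar)^2) = 50/3 ≈ 16.666667
sqrt(Sxx*Syy) = 20/3 ≈ 6.666667
r = Sxy / sqrt(Sxx*Syy) = -3.333333 / 6.666667 = -0.5

-0.5000


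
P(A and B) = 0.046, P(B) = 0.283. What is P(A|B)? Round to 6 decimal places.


P(A|B) = P(A and B) / P(B) = 0.046 / 0.283 = 46/283 ≈ 0.16254417

0.162544


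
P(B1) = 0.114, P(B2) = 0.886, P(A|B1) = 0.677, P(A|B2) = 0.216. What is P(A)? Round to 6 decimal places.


P(A) = P(A|B1)*P(B1) + P(A|B2)*P(B2)
P(A|B1)*P(B1) = 0.677 * 0.114 = 0.077178
P(A|B2)*P(B2) = 0.216 * 0.886 = 0.191376
P(A) = 0.077178 + 0.191376 = 0.268554

0.268554


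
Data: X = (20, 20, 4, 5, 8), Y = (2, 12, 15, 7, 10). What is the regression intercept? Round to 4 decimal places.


a = ybar - b*xbar, where b = sum((xi-xbar)(yi-ybar)) / sum((xi-xbar)^2)
n = 5, xbar = 57/5 = 11.4, ybar = 46/5 = 9.2
Sxy = sum((xi-xbar)(yi-ybar)) = -69.4
Sxx = sum((xi-xbar)^2) = 255.2
b = Sxy / Sxx = -347/1276 ≈ -0.271944
a = 9.2 - (-0.271944) * 11.4 = 15695/1276 ≈ 12.300157

12.3002


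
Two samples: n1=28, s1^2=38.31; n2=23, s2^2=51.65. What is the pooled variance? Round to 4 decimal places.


sp^2 = ((n1-1)*s1^2 + (n2-1)*s2^2)/(n1+n2-2)
(n1-1)*s1^2 = 27 * 38.31 = 1034.37
(n2-1)*s2^2 = 22 * 51.65 = 1136.3
numerator = 1034.37 + 1136.3 = 2170.67
n1+n2-2 = 49
sp^2 = 2170.67 / 49 = 217067/4900 ≈ 44.299388

44.2994


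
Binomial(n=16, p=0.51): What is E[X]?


E[X] = n*p = 16 * 0.51 = 8.16

8.16


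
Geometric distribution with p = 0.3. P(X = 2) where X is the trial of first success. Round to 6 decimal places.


P = (1-p)^(k-1) * p
(1-p)^(k-1) = 0.7^1 = 0.7
P = 0.7 * 0.3 = 0.21

0.210000


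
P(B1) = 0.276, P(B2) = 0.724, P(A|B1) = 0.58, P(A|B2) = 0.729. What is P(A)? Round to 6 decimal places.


P(A) = P(A|B1)*P(B1) + P(A|B2)*P(B2)
P(A|B1)*P(B1) = 0.58 * 0.276 = 0.16008
P(A|B2)*P(B2) = 0.729 * 0.724 = 0.527796
P(A) = 0.16008 + 0.527796 = 0.687876

0.687876


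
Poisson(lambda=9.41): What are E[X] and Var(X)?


E[X] = Var(X) = lambda = 9.41

9.41, 9.41


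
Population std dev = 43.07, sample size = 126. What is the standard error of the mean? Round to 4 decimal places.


SE = sigma / sqrt(n)
sqrt(126) ≈ 11.224972
SE = 43.07 / 11.224972 ≈ 3.836981

3.8370


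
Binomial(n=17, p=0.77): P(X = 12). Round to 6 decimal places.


P = C(n,k) * p^k * (1-p)^(n-k)
C(17,12) = 6188
p^k = 0.77^12 ≈ 0.04343989
(1-p)^(n-k) = 0.23^5 = 0.0006436343
P = 6188 * 0.04343989 * 0.0006436343 ≈ 0.173013

0.173013


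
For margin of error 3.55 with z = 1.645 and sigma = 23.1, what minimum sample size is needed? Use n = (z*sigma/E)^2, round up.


z*sigma/E = 1.645 * 23.1 / 3.55 = 75999/7100 ≈ 10.704085
(z*sigma/E)^2 ≈ 114.577425
round up: n = 115

115


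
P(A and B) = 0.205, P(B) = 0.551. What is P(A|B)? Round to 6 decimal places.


P(A|B) = P(A and B) / P(B) = 0.205 / 0.551 = 205/551 ≈ 0.37205082

0.372051


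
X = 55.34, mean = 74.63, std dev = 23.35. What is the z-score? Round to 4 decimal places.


z = (X - mu) / sigma
X - mu = 55.34 - 74.63 = -19.29
z = -19.29 / 23.35 = -1929/2335 ≈ -0.826124

-0.8261


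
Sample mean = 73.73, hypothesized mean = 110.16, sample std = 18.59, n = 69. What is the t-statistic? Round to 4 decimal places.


t = (xbar - mu0) / (s/sqrt(n))
xbar - mu0 = 73.73 - 110.16 = -36.43
sqrt(69) ≈ 8.30662386
s/sqrt(n) = 18.59 / 8.30662386 ≈ 2.23797301
t = -36.43 / 2.23797301 ≈ -16.278123

-16.2781


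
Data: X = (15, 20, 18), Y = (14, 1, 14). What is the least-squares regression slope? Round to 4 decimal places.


b = sum((xi-xbar)(yi-ybar)) / sum((xi-xbar)^2)
n = 3, xbar = 53/3 ≈ 17.666667, ybar = 29/3 ≈ 9.666667
Sxy = sum((xi-xbar)(yi-ybar)) = -91/3 ≈ -30.333333
Sxx = sum((xi-xbar)^2) = 38/3 ≈ 12.666667
b = Sxy / Sxx = -91/38 ≈ -2.394737

-2.3947


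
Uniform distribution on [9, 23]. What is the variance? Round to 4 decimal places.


Var = (b-a)^2 / 12
(b-a)^2 = (23 - 9)^2 = 196
Var = 196/12 ≈ 16.333333

16.3333


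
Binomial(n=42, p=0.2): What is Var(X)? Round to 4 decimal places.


Var = n*p*(1-p) = 42 * 0.2 * 0.8 = 6.72

6.7200


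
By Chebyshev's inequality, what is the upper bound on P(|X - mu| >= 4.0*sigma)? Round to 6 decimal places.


P <= 1/k^2
k^2 = 4.0^2 = 16
1/k^2 = 1 / 16 = 0.0625

0.062500


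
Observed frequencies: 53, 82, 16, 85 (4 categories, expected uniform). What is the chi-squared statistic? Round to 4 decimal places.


chi2 = sum((O-E)^2/E), E = total/4
total = 236, E = 236/4 = 59
(53 - 59)^2 / 59 = 36 / 59 = 36/59 ≈ 0.610169
(82 - 59)^2 / 59 = 529 / 59 = 529/59 ≈ 8.966102
(16 - 59)^2 / 59 = 1849 / 59 = 1849/59 ≈ 31.338983
(85 - 59)^2 / 59 = 676 / 59 = 676/59 ≈ 11.457627
chi2 = 3090/59 ≈ 52.372881

52.3729


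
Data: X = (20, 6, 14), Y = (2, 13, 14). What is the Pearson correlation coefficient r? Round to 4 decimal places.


r = sum((xi-xbar)(yi-ybar)) / sqrt(sum((xi-xbar)^2) * sum((yi-ybar)^2))
n = 3, xbar = 40/3 ≈ 13.333333, ybar = 29/3 ≈ 9.666667
Sxy = sum((xi-xbar)(yi-ybar)) = -218/3 ≈ -72.666667
Sxx = sum((xi-xbar)^2) = 296/3 ≈ 98.666667
Syy = sum((yi-ybar)^2) = 266/3 ≈ 88.666667
sqrt(Sxx*Syy) ≈ 93.533120
r = Sxy / sqrt(Sxx*Syy) = -72.666667 / 93.533120 ≈ -0.776908

-0.7769


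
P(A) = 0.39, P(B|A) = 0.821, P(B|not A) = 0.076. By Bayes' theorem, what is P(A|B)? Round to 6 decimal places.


P(A|B) = P(B|A)*P(A) / P(B), P(B) = P(B|A)*P(A) + P(B|not A)*P(not A)
P(B|A)*P(A) = 0.821 * 0.39 = 0.32019
P(B|not A)*P(not A) = 0.076 * 0.61 = 0.04636
P(B) = 0.32019 + 0.04636 = 0.36655
P(A|B) = 0.32019 / 0.36655 ≈ 0.87352339

0.873523


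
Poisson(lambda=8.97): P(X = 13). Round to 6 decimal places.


P = e^(-lam) * lam^k / k!
e^(-8.97) ≈ 0.0001271682
lam^k = 8.97^13 ≈ 2433894557571.109453
k! = 13! = 6227020800
P = 0.0001271682 * 2433894557571.109453 / 6227020800 ≈ 0.049705

0.049705


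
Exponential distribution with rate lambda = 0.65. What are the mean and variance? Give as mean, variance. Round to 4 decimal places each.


mean = 1/lam, var = 1/lam^2
mean = 1 / 0.65 = 20/13 ≈ 1.538462
lam^2 = 0.65^2 = 0.4225
var = 1 / 0.4225 = 400/169 ≈ 2.366864

1.5385, 2.3669


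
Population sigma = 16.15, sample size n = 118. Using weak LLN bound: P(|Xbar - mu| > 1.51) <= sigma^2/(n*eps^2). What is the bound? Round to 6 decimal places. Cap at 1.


bound = min(1, sigma^2/(n*eps^2))
sigma^2 = 16.15^2 = 260.8225
n*eps^2 = 118 * 1.51^2 = 118 * 2.2801 = 269.0518
sigma^2/(n*eps^2) = 260.8225 / 269.0518 ≈ 0.96941370

0.969414


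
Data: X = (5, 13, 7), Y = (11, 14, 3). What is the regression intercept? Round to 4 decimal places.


a = ybar - b*xbar, where b = sum((xi-xbar)(yi-ybar)) / sum((xi-xbar)^2)
n = 3, xbar = 25/3 ≈ 8.333333, ybar = 28/3 ≈ 9.333333
Sxy = sum((xi-xbar)(yi-ybar)) = 74/3 ≈ 24.666667
Sxx = sum((xi-xbar)^2) = 104/3 ≈ 34.666667
b = Sxy / Sxx = 37/52 ≈ 0.711538
a = 9.333333 - 0.711538 * 8.333333 = 177/52 ≈ 3.403846

3.4038


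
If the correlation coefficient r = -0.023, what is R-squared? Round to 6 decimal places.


R^2 = r^2 = (-0.023)^2 = 0.000529

0.000529


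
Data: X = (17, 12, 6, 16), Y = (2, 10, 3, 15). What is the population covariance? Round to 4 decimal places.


Cov = (1/n)*sum((xi-xbar)(yi-ybar))
n = 4, xbar = 51/4 = 12.75, ybar = 30/4 = 7.5
sum((xi-xbar)(yi-ybar)) = 29.5
Cov = 29.5 / 4 = 7.375

7.3750


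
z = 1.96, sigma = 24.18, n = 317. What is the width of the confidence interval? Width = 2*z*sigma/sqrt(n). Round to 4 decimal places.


width = 2*z*sigma/sqrt(n)
2*z*sigma = 2 * 1.96 * 24.18 = 94.7856
sqrt(317) ≈ 17.804494
width = 94.7856 / 17.804494 ≈ 5.323690

5.3237


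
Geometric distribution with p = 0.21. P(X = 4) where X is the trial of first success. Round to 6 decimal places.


P = (1-p)^(k-1) * p
(1-p)^(k-1) = 0.79^3 = 0.493039
P = 0.493039 * 0.21 ≈ 0.1035382

0.103538


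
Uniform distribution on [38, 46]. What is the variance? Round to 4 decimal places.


Var = (b-a)^2 / 12
(b-a)^2 = (46 - 38)^2 = 64
Var = 64/12 ≈ 5.333333

5.3333


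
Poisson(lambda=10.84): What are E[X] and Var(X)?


E[X] = Var(X) = lambda = 10.84

10.84, 10.84


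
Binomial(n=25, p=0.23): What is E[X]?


E[X] = n*p = 25 * 0.23 = 5.75

5.75


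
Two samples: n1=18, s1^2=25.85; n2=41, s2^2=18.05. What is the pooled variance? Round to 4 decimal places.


sp^2 = ((n1-1)*s1^2 + (n2-1)*s2^2)/(n1+n2-2)
(n1-1)*s1^2 = 17 * 25.85 = 439.45
(n2-1)*s2^2 = 40 * 18.05 = 722
numerator = 439.45 + 722 = 1161.45
n1+n2-2 = 57
sp^2 = 1161.45 / 57 = 7743/380 ≈ 20.376316

20.3763


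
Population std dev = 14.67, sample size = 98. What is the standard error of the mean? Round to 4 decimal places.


SE = sigma / sqrt(n)
sqrt(98) ≈ 9.899495
SE = 14.67 / 9.899495 ≈ 1.481894

1.4819


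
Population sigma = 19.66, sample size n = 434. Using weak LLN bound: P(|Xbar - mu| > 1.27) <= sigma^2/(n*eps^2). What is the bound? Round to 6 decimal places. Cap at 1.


bound = min(1, sigma^2/(n*eps^2))
sigma^2 = 19.66^2 = 386.5156
n*eps^2 = 434 * 1.27^2 = 434 * 1.6129 = 699.9986
sigma^2/(n*eps^2) = 386.5156 / 699.9986 ≈ 0.55216625

0.552166


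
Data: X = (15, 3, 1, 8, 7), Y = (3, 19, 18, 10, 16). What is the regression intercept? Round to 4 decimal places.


a = ybar - b*xbar, where b = sum((xi-xbar)(yi-ybar)) / sum((xi-xbar)^2)
n = 5, xbar = 34/5 = 6.8, ybar = 66/5 = 13.2
Sxy = sum((xi-xbar)(yi-ybar)) = -136.8
Sxx = sum((xi-xbar)^2) = 116.8
b = Sxy / Sxx = -171/146 ≈ -1.171233
a = 13.2 - (-1.171233) * 6.8 = 1545/73 ≈ 21.164384

21.1644


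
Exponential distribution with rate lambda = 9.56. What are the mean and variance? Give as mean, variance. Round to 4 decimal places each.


mean = 1/lam, var = 1/lam^2
mean = 1 / 9.56 = 25/239 ≈ 0.104603
lam^2 = 9.56^2 = 91.3936
var = 1 / 91.3936 ≈ 0.010942

0.1046, 0.0109


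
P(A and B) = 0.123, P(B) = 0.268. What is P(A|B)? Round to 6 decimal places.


P(A|B) = P(A and B) / P(B) = 0.123 / 0.268 = 123/268 ≈ 0.45895522

0.458955


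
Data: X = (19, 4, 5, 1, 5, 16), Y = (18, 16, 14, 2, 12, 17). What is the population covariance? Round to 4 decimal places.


Cov = (1/n)*sum((xi-xbar)(yi-ybar))
n = 6, xbar = 50/6 = 25/3 ≈ 8.333333, ybar = 79/6 ≈ 13.166667
sum((xi-xbar)(yi-ybar)) = 455/3 ≈ 151.666667
Cov = 151.666667 / 6 = 455/18 ≈ 25.277778

25.2778


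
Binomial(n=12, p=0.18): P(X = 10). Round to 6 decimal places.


P = C(n,k) * p^k * (1-p)^(n-k)
C(12,10) = 66
p^k = 0.18^10 ≈ 0.00000003570467
(1-p)^(n-k) = 0.82^2 = 0.6724
P = 66 * 0.00000003570467 * 0.6724 ≈ 0.000002

0.000002


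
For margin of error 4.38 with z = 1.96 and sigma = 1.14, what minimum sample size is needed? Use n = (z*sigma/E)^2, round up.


z*sigma/E = 1.96 * 1.14 / 4.38 = 931/1825 ≈ 0.510137
(z*sigma/E)^2 ≈ 0.260240
round up: n = 1

1


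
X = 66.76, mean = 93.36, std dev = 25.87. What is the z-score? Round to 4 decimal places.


z = (X - mu) / sigma
X - mu = 66.76 - 93.36 = -26.6
z = -26.6 / 25.87 = -2660/2587 ≈ -1.028218

-1.0282


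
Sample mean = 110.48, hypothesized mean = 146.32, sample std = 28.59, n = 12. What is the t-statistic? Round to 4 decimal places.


t = (xbar - mu0) / (s/sqrt(n))
xbar - mu0 = 110.48 - 146.32 = -35.84
sqrt(12) ≈ 3.46410162
s/sqrt(n) = 28.59 / 3.46410162 ≈ 8.25322210
t = -35.84 / 8.25322210 ≈ -4.342546

-4.3425


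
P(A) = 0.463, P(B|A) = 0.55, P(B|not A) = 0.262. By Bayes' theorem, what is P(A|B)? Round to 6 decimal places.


P(A|B) = P(B|A)*P(A) / P(B), P(B) = P(B|A)*P(A) + P(B|not A)*P(not A)
P(B|A)*P(A) = 0.55 * 0.463 = 0.25465
P(B|not A)*P(not A) = 0.262 * 0.537 = 0.140694
P(B) = 0.25465 + 0.140694 = 0.395344
P(A|B) = 0.25465 / 0.395344 ≈ 0.64412259

0.644123


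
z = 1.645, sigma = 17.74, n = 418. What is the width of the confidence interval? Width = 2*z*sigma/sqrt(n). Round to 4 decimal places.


width = 2*z*sigma/sqrt(n)
2*z*sigma = 2 * 1.645 * 17.74 = 58.3646
sqrt(418) ≈ 20.445048
width = 58.3646 / 20.445048 ≈ 2.854706

2.8547


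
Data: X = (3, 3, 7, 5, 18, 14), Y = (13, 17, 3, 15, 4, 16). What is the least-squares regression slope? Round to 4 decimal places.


b = sum((xi-xbar)(yi-ybar)) / sum((xi-xbar)^2)
n = 6, xbar = 50/6 = 25/3 ≈ 8.333333, ybar = 68/6 = 34/3 ≈ 11.333333
Sxy = sum((xi-xbar)(yi-ybar)) = -254/3 ≈ -84.666667
Sxx = sum((xi-xbar)^2) = 586/3 ≈ 195.333333
b = Sxy / Sxx = -127/293 ≈ -0.433447

-0.4334


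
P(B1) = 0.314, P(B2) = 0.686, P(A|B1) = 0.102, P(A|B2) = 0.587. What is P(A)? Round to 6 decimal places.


P(A) = P(A|B1)*P(B1) + P(A|B2)*P(B2)
P(A|B1)*P(B1) = 0.102 * 0.314 = 0.032028
P(A|B2)*P(B2) = 0.587 * 0.686 = 0.402682
P(A) = 0.032028 + 0.402682 = 0.43471

0.434710


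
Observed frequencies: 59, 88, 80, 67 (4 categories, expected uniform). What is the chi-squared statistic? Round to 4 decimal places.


chi2 = sum((O-E)^2/E), E = total/4
total = 294, E = 294/4 = 73.5
(59 - 73.5)^2 / 73.5 = 210.25 / 73.5 = 841/294 ≈ 2.860544
(88 - 73.5)^2 / 73.5 = 210.25 / 73.5 = 841/294 ≈ 2.860544
(80 - 73.5)^2 / 73.5 = 42.25 / 73.5 = 169/294 ≈ 0.574830
(67 - 73.5)^2 / 73.5 = 42.25 / 73.5 = 169/294 ≈ 0.574830
chi2 = 1010/147 ≈ 6.870748

6.8707


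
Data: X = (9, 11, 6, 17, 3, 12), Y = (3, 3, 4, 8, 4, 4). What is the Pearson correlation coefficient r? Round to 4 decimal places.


r = sum((xi-xbar)(yi-ybar)) / sqrt(sum((xi-xbar)^2) * sum((yi-ybar)^2))
n = 6, xbar = 58/6 = 29/3 ≈ 9.666667, ybar = 26/6 = 13/3 ≈ 4.333333
Sxy = sum((xi-xbar)(yi-ybar)) = 86/3 ≈ 28.666667
Sxx = sum((xi-xbar)^2) = 358/3 ≈ 119.333333
Syy = sum((yi-ybar)^2) = 52/3 ≈ 17.333333
sqrt(Sxx*Syy) ≈ 45.480154
r = Sxy / sqrt(Sxx*Syy) = 28.666667 / 45.480154 ≈ 0.630312

0.6303


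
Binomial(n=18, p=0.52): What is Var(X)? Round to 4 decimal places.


Var = n*p*(1-p) = 18 * 0.52 * 0.48 = 4.4928

4.4928


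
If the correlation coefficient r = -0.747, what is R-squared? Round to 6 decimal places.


R^2 = r^2 = (-0.747)^2 = 0.558009

0.558009


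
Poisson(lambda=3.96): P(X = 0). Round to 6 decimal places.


P = e^(-lam) * lam^k / k!
e^(-3.96) ≈ 0.01906311
lam^k = 3.96^0 = 1
k! = 0! = 1
P = 0.01906311 * 1 / 1 ≈ 0.019063

0.019063


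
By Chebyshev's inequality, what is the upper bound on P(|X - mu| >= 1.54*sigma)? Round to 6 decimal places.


P <= 1/k^2
k^2 = 1.54^2 = 2.3716
1/k^2 = 1 / 2.3716 = 2500/5929 ≈ 0.42165627

0.421656


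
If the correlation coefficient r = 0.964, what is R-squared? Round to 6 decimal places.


R^2 = r^2 = (0.964)^2 = 0.929296

0.929296


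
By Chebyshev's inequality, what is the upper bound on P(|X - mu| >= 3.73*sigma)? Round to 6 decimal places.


P <= 1/k^2
k^2 = 3.73^2 = 13.9129
1/k^2 = 1 / 13.9129 ≈ 0.07187574

0.071876


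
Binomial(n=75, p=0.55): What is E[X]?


E[X] = n*p = 75 * 0.55 = 41.25

41.25


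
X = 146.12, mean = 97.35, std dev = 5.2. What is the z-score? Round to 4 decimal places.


z = (X - mu) / sigma
X - mu = 146.12 - 97.35 = 48.77
z = 48.77 / 5.2 = 4877/520 ≈ 9.378846

9.3788


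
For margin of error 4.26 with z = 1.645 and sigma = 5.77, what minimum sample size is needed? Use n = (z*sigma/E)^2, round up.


z*sigma/E = 1.645 * 5.77 / 4.26 ≈ 2.228087
(z*sigma/E)^2 ≈ 4.964371
round up: n = 5

5


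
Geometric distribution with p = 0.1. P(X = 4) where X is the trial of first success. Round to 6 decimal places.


P = (1-p)^(k-1) * p
(1-p)^(k-1) = 0.9^3 = 0.729
P = 0.729 * 0.1 = 0.0729

0.072900


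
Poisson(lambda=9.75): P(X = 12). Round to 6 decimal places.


P = e^(-lam) * lam^k / k!
e^(-9.75) ≈ 0.00005829466
lam^k = 9.75^12 ≈ 737998345826.651163
k! = 12! = 479001600
P = 0.00005829466 * 737998345826.651163 / 479001600 ≈ 0.089815

0.089815


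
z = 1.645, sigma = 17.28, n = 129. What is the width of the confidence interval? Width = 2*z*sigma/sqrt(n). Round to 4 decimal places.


width = 2*z*sigma/sqrt(n)
2*z*sigma = 2 * 1.645 * 17.28 = 56.8512
sqrt(129) ≈ 11.357817
width = 56.8512 / 11.357817 ≈ 5.005469

5.0055


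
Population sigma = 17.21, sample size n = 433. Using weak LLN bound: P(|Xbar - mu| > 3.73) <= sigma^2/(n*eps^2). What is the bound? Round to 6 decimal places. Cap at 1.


bound = min(1, sigma^2/(n*eps^2))
sigma^2 = 17.21^2 = 296.1841
n*eps^2 = 433 * 3.73^2 = 433 * 13.9129 = 6024.2857
sigma^2/(n*eps^2) = 296.1841 / 6024.2857 ≈ 0.04916502

0.049165
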